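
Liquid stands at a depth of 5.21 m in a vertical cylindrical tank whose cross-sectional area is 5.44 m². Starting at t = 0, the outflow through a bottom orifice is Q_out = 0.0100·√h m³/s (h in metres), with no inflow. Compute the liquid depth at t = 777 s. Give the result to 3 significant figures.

2.46 m

With no inflow, A dh/dt = −0.0100 √h.
∫ h^(−1/2) dh = −(0.0100/A) ∫ dt, giving 2√h = 2√h₀ − (0.0100/A) t.
√h = √5.21 − 0.0100·777/(2·5.44) = 2.2825 − 0.71415 = 1.5684.
h = 1.5684² = 2.4598 m.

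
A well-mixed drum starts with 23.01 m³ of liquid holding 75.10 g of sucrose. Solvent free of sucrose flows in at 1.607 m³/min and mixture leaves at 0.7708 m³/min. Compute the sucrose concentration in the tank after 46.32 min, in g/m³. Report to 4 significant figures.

0.4897 g/m³

Total volume: dV/dt = Q_in − Q_out = 0.836200 m³/min, so V(t) = 23.01 + 0.836200 t and V(46.32) = 61.7428 m³.
Solute balance: dm/dt = 0 − Q_out C = −Q_out m/V(t).
dm/m = −Q_out dt/(V₀ + 0.836200 t); integrating gives ln(m/m₀) = −(Q_out/(Q_in−Q_out)) ln(V/V₀).
m = m₀ (V₀/V)^(Q_out/(Q_in−Q_out)) = 75.10 × (23.01/61.7428)^(0.921789) = 30.2341 g.
C = m/V = 30.2341/61.7428 = 0.489678 g/m³.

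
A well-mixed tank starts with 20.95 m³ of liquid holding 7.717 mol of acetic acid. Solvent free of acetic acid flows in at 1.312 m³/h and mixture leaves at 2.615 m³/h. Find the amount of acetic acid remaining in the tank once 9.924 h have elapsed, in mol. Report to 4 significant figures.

1.123 mol

Total volume: dV/dt = Q_in − Q_out = -1.30300 m³/h, so V(t) = 20.95 − 1.30300 t and V(9.924) = 8.01903 m³.
No acetic acid enters, so dm/dt = −Q_out · (m/V).
Separate: dm/m = −Q_out dt/V(t) ⇒ ln(m/m₀) = −(Q_out/(Q_in−Q_out)) ln(V/V₀).
m = m₀ (V₀/V)^(Q_out/(Q_in−Q_out)) = 7.717 × (20.95/8.01903)^(-2.00691) = 1.12316 mol.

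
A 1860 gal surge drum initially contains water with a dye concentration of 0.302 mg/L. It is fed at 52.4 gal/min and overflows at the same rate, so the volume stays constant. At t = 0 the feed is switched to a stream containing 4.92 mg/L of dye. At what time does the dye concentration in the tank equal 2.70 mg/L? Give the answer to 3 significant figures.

26.0 min

Transient balance on the dissolved component: V dC/dt = Q(C_in − C), so τ = V/Q = 35.496 min.
C(t) = C_in + (C₀ − C_in) e^(−t/τ). Set C = 2.70 and solve for t:
e^(−t/τ) = (C − C_in)/(C₀ − C_in) = (2.70 − 4.92)/(0.302 − 4.92) = 0.48073
t = −τ ln(…) = 35.496 × 0.73245 = 25.999 min.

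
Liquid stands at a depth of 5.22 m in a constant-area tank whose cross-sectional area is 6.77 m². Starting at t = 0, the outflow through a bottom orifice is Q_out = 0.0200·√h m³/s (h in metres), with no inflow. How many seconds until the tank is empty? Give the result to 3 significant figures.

1550 s

With no inflow, A dh/dt = −0.0200 √h.
Separate and integrate: 2(√h − √h₀) = −(0.0200/A) t.
Tank is empty when √h = 0: t_empty = 2A√h₀/0.0200.
t_empty = 2·6.77·√5.22/0.0200 = 13.540·2.2847/0.0200 = 1546.8 s.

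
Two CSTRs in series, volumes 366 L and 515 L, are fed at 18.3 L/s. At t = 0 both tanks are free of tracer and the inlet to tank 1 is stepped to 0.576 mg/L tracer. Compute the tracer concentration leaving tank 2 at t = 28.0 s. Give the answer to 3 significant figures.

Time constants: τᵢ = Vᵢ/Q for each well-mixed tank.
τ₁ = 366/18.3 = 20.000 s; τ₂ = 515/18.3 = 28.142 s.
Solving the cascade with C₁(0)=C₂(0)=0 gives C₂(t) = C_in[1 − (τ₁ e^(−t/τ₁) − τ₂ e^(−t/τ₂))/(τ₁ − τ₂)].
At t = 28.0: e^(−t/τ₁) = 0.24660, e^(−t/τ₂) = 0.36974.
C₂ = 0.576·[1 − (20.000·0.24660 − 28.142·0.36974)/(-8.1421)] = 0.576·0.32777 = 0.18880 mg/L.

0.189 mg/L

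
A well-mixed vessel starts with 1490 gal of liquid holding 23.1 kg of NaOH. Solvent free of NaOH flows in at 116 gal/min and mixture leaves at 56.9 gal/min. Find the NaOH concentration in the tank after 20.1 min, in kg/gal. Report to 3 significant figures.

0.00491 kg/gal

Let m(t) be the amount of NaOH. Volume: V(t) = V₀ + (Q_in − Q_out) t = 1490 + 59.100 t; V(20.1) = 2677.9 gal.
No NaOH enters, so dm/dt = −Q_out · (m/V).
dm/m = −Q_out dt/(V₀ + 59.100 t); integrating gives ln(m/m₀) = −(Q_out/(Q_in−Q_out)) ln(V/V₀).
m = m₀ (V₀/V)^(Q_out/(Q_in−Q_out)) = 23.1 × (1490/2677.9)^(0.96277) = 13.137 kg.
C = m/V = 13.137/2677.9 = 0.0049055 kg/gal.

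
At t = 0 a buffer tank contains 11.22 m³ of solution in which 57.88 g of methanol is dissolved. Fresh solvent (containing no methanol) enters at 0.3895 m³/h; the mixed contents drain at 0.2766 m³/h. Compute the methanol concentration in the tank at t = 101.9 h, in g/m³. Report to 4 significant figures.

Let m(t) be the amount of methanol. Volume: V(t) = V₀ + (Q_in − Q_out) t = 11.22 + 0.112900 t; V(101.9) = 22.7245 m³.
Species balance (pure solvent in): dm/dt = −Q_out · m/V(t).
dm/m = −Q_out dt/(V₀ + 0.112900 t); integrating gives ln(m/m₀) = −(Q_out/(Q_in−Q_out)) ln(V/V₀).
m = m₀ (V₀/V)^(Q_out/(Q_in−Q_out)) = 57.88 × (11.22/22.7245)^(2.44996) = 10.2710 g.
C = m/V = 10.2710/22.7245 = 0.451979 g/m³.

0.4520 g/m³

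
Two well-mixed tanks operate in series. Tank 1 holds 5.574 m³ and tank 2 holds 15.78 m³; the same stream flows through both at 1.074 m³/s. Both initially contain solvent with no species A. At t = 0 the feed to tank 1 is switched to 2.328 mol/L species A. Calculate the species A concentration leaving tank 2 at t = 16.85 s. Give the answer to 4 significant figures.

Species balance on tank i: dCᵢ/dt = (Cᵢ₋₁ − Cᵢ)/τᵢ with τᵢ = Vᵢ/Q.
τ₁ = 5.574/1.074 = 5.18994 s; τ₂ = 15.78/1.074 = 14.6927 s.
Tank 1: C₁ = C_in(1 − e^(−t/τ₁)). Tank 2 (τ₁ ≠ τ₂): C₂ = C_in[1 − (τ₁ e^(−t/τ₁) − τ₂ e^(−t/τ₂))/(τ₁ − τ₂)].
At t = 16.85: e^(−t/τ₁) = 0.0389038, e^(−t/τ₂) = 0.317644.
C₂ = 2.328·[1 − (5.18994·0.0389038 − 14.6927·0.317644)/(-9.50279)] = 2.328·0.530123 = 1.23413 mol/L.

1.234 mol/L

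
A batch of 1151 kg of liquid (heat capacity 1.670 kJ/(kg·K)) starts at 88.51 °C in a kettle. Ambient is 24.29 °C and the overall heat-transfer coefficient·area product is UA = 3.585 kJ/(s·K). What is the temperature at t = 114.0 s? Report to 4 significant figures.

M c_p dT/dt = −UA(T − T_amb).
dT/dt = (T_ss − T)/τ with T_ss = T_amb = 24.2900 °C, τ = M c_p/UA = 1151·1.670/3.585 = 536.170 s.
Integrating: T(t) = T_ss + (T₀ − T_ss) e^(−t/τ).
T(114.0) = 24.2900 + (64.2200)·0.808464 = 76.2096 °C.

76.21 °C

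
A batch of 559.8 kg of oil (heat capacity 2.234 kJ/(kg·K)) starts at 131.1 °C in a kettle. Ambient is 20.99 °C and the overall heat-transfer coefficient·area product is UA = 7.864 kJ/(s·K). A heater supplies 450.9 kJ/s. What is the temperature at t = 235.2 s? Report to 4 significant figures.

90.35 °C

Unsteady energy balance on the tank contents: M c_p dT/dt = −UA(T − T_amb) + Q̇.
dT/dt = (T_ss − T)/τ with T_ss = T_amb + Q̇/UA = 20.99 + 450.9/7.864 = 78.3272 °C, τ = M c_p/UA = 559.8·2.234/7.864 = 159.028 s.
T approaches T_ss exponentially: T(t) = T_ss + (T₀ − T_ss) e^(−t/τ).
T(235.2) = 78.3272 + (52.7728)·0.227868 = 90.3525 °C.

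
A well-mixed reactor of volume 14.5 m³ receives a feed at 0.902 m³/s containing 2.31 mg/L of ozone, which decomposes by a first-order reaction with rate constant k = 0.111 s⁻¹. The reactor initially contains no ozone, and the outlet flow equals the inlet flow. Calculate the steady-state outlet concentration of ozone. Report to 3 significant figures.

Species balance: V dC/dt = Q C_in − Q C − k V C.
Steady state (dC/dt = 0): C_ss = Q C_in/(Q + kV) = C_in/(1 + kV/Q).
C_ss = 0.902·2.31/(0.902 + 0.111·14.5) = 2.0836/2.5115 = 0.82963 mg/L.

0.830 mg/L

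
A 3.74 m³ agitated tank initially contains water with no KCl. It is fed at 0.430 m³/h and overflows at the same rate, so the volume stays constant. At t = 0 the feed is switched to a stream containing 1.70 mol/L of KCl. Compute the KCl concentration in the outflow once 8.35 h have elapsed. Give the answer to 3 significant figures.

1.05 mol/L

Accumulation = in − out for the solute gives V dC/dt = Q(C_in − C).
So dC/dt = (C_in − C)/τ with τ = V/Q = 3.74/0.430 = 8.6977 h.
Solution: C(t) = C_in + (C₀ − C_in) e^(−t/τ).
C(8.35) = 1.70 + (0 − 1.70)·e^(−8.35/8.6977) = 1.70 + (-1.7000)·0.38288 = 1.0491 mol/L.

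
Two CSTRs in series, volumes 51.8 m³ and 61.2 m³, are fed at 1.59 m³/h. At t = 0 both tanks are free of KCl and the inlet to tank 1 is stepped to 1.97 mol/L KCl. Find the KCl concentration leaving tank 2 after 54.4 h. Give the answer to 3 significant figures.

Each tank obeys Vᵢ dCᵢ/dt = Q(Cᵢ₋₁ − Cᵢ), so τᵢ = Vᵢ/Q.
τ₁ = 51.8/1.59 = 32.579 h; τ₂ = 61.2/1.59 = 38.491 h.
Tank 1: C₁ = C_in(1 − e^(−t/τ₁)). Tank 2 (τ₁ ≠ τ₂): C₂ = C_in[1 − (τ₁ e^(−t/τ₁) − τ₂ e^(−t/τ₂))/(τ₁ − τ₂)].
At t = 54.4: e^(−t/τ₁) = 0.18828, e^(−t/τ₂) = 0.24333.
C₂ = 1.97·[1 − (32.579·0.18828 − 38.491·0.24333)/(-5.9119)] = 1.97·0.45332 = 0.89305 mol/L.

0.893 mol/L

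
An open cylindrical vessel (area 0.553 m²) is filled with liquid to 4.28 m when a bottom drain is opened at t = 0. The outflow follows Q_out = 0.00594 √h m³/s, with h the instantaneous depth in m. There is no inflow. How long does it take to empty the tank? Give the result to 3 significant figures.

With no inflow, A dh/dt = −0.00594 √h.
Separate and integrate: 2(√h − √h₀) = −(0.00594/A) t.
Tank is empty when √h = 0: t_empty = 2A√h₀/0.00594.
t_empty = 2·0.553·√4.28/0.00594 = 1.1060·2.0688/0.00594 = 385.20 s.

385 s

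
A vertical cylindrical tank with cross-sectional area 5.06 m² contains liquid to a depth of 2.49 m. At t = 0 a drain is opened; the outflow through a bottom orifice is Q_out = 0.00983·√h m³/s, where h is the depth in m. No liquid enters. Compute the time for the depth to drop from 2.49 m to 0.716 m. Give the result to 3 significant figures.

A dh/dt = −Q_out = −0.00983 √h.
This is separable: 2 d(√h)/dt = −0.00983/A, so √h = √h₀ − (0.00983/(2A)) t.
t = 2A(√h₀ − √h)/0.00983 = 2·5.06·(√2.49 − √0.716)/0.00983
  = 10.120 × (1.5780 − 0.84617) / 0.00983 = 753.39 s.

753 s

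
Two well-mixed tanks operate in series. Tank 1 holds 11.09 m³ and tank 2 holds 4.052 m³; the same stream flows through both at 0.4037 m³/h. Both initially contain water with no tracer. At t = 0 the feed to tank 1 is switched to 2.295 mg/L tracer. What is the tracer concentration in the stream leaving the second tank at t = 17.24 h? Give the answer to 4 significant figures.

0.6015 mg/L

Each tank obeys Vᵢ dCᵢ/dt = Q(Cᵢ₋₁ − Cᵢ), so τᵢ = Vᵢ/Q.
τ₁ = 11.09/0.4037 = 27.4709 h; τ₂ = 4.052/0.4037 = 10.0372 h.
Solving the cascade with C₁(0)=C₂(0)=0 gives C₂(t) = C_in[1 − (τ₁ e^(−t/τ₁) − τ₂ e^(−t/τ₂))/(τ₁ − τ₂)].
At t = 17.24: e^(−t/τ₁) = 0.533886, e^(−t/τ₂) = 0.179493.
C₂ = 2.295·[1 − (27.4709·0.533886 − 10.0372·0.179493)/(17.4337)] = 2.295·0.262079 = 0.601472 mg/L.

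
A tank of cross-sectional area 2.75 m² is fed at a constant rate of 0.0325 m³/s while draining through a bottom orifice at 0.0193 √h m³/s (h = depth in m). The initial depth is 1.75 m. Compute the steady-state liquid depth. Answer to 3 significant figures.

2.84 m

Level balance: A dh/dt = 0.0325 − 0.0193 √h. Setting dh/dt = 0:
Q_in = 0.0193 √h_ss ⇒ √h_ss = 0.0325/0.0193 = 1.6839.
h_ss = 1.6839² = 2.8356 m. (Since h₀ = 1.75 m < h_ss, the level will rise toward this value.)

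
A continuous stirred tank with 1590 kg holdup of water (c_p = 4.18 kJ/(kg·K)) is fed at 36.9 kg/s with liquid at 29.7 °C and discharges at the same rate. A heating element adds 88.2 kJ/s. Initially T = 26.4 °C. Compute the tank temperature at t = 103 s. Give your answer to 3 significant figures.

29.9 °C

M c_p dT/dt = ṁ c_p (T_in − T) + Q̇.
τ = M/ṁ = 43.089 s; T_ss = T_in + Q̇/(ṁ c_p) = 29.7 + 88.2/(36.9·4.18) = 30.272 °C.
Integrating: T(t) = T_ss + (T₀ − T_ss) e^(−t/τ).
T(103) = 30.272 + (-3.8718)·e^(−103/43.089) = 30.272 + (-3.8718)·0.091595 = 29.917 °C.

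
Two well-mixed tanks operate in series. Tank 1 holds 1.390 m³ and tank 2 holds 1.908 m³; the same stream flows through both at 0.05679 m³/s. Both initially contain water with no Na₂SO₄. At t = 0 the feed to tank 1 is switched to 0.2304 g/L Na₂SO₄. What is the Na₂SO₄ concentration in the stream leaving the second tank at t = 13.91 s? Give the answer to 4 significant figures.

Time constants: τᵢ = Vᵢ/Q for each well-mixed tank.
τ₁ = 1.390/0.05679 = 24.4761 s; τ₂ = 1.908/0.05679 = 33.5975 s.
Tank 1: C₁ = C_in(1 − e^(−t/τ₁)). Tank 2 (τ₁ ≠ τ₂): C₂ = C_in[1 − (τ₁ e^(−t/τ₁) − τ₂ e^(−t/τ₂))/(τ₁ − τ₂)].
At t = 13.91: e^(−t/τ₁) = 0.566483, e^(−t/τ₂) = 0.660988.
C₂ = 0.2304·[1 − (24.4761·0.566483 − 33.5975·0.660988)/(-9.12132)] = 0.2304·0.0854163 = 0.0196799 g/L.

0.01968 g/L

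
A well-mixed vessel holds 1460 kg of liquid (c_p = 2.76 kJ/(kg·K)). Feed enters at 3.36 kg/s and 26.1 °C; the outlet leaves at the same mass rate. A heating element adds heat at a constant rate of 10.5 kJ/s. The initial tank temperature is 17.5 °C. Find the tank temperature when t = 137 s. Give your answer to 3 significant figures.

20.1 °C

Unsteady energy balance on the tank contents: M c_p dT/dt = ṁ c_p (T_in − T) + 10.5.
Rearrange: dT/dt = (T_ss − T)/τ with τ = M/ṁ = 434.52 s and T_ss = T_in + Q̇/(ṁ c_p) = 27.232 °C.
T approaches T_ss exponentially: T(t) = T_ss + (T₀ − T_ss) e^(−t/τ).
T(137) = 27.232 + (-9.7322)·e^(−137/434.52) = 27.232 + (-9.7322)·0.72958 = 20.132 °C.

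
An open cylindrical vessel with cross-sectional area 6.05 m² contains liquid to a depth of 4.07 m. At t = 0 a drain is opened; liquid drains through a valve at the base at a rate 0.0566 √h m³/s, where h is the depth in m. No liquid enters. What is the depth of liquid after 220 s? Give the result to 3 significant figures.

0.977 m

Unsteady balance on liquid volume: A dh/dt = −0.0566 √h.
This is separable: 2 d(√h)/dt = −0.0566/A, so √h = √h₀ − (0.0566/(2A)) t.
√h = √4.07 − 0.0566·220/(2·6.05) = 2.0174 − 1.0291 = 0.98833.
h = 0.98833² = 0.97680 m.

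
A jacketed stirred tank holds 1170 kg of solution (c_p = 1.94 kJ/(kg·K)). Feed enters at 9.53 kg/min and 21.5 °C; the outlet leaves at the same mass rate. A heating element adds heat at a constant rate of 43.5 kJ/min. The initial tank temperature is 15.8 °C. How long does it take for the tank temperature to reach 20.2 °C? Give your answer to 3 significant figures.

97.1 min

First-law balance (no shaft work): M c_p dT/dt = ṁ c_p (T_in − T) + 43.5.
τ = M/ṁ = 122.77 min; T_ss = T_in + Q̇/(ṁ c_p) = 23.853 °C.
T(t) = T_ss + (T₀ − T_ss) e^(−t/τ). Set T = 20.2:
e^(−t/τ) = (20.2 − 23.853)/(15.8 − 23.853) = 0.45361
t = −122.77 · ln(0.45361) = 97.052 min.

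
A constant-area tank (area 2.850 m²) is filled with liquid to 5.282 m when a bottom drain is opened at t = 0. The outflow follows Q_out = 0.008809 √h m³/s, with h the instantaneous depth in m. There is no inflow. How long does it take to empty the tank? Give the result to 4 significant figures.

A dh/dt = −Q_out = −0.008809 √h.
This is separable: 2 d(√h)/dt = −0.008809/A, so √h = √h₀ − (0.008809/(2A)) t.
Tank is empty when √h = 0: t_empty = 2A√h₀/0.008809.
t_empty = 2·2.850·√5.282/0.008809 = 5.70000·2.29826/0.008809 = 1487.12 s.

1487 s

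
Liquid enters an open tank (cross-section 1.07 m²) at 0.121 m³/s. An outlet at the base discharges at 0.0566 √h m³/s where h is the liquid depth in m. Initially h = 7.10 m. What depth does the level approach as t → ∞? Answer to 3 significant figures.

Unsteady balance on liquid volume: A dh/dt = Q_in − 0.0566 √h. At steady state dh/dt = 0:
Q_in = 0.0566 √h_ss ⇒ √h_ss = 0.121/0.0566 = 2.1378.
h_ss = 2.1378² = 4.5702 m. (Since h₀ = 7.10 m > h_ss, the level will fall toward this value.)

4.57 m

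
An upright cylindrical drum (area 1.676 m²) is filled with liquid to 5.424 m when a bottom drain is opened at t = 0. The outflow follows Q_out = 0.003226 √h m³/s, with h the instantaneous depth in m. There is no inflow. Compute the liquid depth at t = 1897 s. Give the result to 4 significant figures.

0.2533 m

A dh/dt = −Q_out = −0.003226 √h.
∫ h^(−1/2) dh = −(0.003226/A) ∫ dt, giving 2√h = 2√h₀ − (0.003226/A) t.
√h = √5.424 − 0.003226·1897/(2·1.676) = 2.32895 − 1.82569 = 0.503256.
h = 0.503256² = 0.253266 m.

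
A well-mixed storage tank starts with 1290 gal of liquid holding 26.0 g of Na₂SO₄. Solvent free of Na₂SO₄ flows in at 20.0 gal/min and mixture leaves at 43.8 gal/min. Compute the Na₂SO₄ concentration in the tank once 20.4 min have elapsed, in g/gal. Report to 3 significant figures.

Let m(t) be the amount of Na₂SO₄. Volume: V(t) = V₀ + (Q_in − Q_out) t = 1290 − 23.800 t; V(20.4) = 804.48 gal.
No Na₂SO₄ enters, so dm/dt = −Q_out · (m/V).
Separate: dm/m = −Q_out dt/V(t) ⇒ ln(m/m₀) = −(Q_out/(Q_in−Q_out)) ln(V/V₀).
m = m₀ (V₀/V)^(Q_out/(Q_in−Q_out)) = 26.0 × (1290/804.48)^(-1.8403) = 10.904 g.
C = m/V = 10.904/804.48 = 0.013554 g/gal.

0.0136 g/gal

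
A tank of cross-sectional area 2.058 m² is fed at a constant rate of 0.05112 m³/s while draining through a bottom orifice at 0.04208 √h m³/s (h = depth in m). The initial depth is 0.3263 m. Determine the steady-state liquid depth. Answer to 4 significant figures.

1.476 m

Unsteady balance on liquid volume: A dh/dt = Q_in − 0.04208 √h. At steady state dh/dt = 0:
Q_in = 0.04208 √h_ss ⇒ √h_ss = 0.05112/0.04208 = 1.21483.
h_ss = 1.21483² = 1.47581 m. (Since h₀ = 0.3263 m < h_ss, the level will rise toward this value.)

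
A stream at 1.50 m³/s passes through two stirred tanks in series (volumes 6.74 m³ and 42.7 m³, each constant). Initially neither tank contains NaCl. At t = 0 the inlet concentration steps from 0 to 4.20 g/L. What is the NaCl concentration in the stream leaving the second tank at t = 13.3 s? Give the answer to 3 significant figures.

1.12 g/L

Time constants: τᵢ = Vᵢ/Q for each well-mixed tank.
τ₁ = 6.74/1.50 = 4.4933 s; τ₂ = 42.7/1.50 = 28.467 s.
Solving the cascade with C₁(0)=C₂(0)=0 gives C₂(t) = C_in[1 − (τ₁ e^(−t/τ₁) − τ₂ e^(−t/τ₂))/(τ₁ − τ₂)].
At t = 13.3: e^(−t/τ₁) = 0.051822, e^(−t/τ₂) = 0.62675.
C₂ = 4.20·[1 − (4.4933·0.051822 − 28.467·0.62675)/(-23.973)] = 4.20·0.26550 = 1.1151 g/L.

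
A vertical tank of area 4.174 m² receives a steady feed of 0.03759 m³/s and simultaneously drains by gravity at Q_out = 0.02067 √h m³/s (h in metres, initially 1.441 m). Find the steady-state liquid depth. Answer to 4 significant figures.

Level balance: A dh/dt = 0.03759 − 0.02067 √h. Setting dh/dt = 0:
Q_in = 0.02067 √h_ss ⇒ √h_ss = 0.03759/0.02067 = 1.81858.
h_ss = 1.81858² = 3.30722 m. (Since h₀ = 1.441 m < h_ss, the level will rise toward this value.)

3.307 m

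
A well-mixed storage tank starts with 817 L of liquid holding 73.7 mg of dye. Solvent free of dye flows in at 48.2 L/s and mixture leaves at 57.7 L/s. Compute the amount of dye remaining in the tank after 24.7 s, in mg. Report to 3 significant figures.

9.43 mg

Let m(t) be the amount of dye. Volume: V(t) = V₀ + (Q_in − Q_out) t = 817 − 9.5000 t; V(24.7) = 582.35 L.
Species balance (pure solvent in): dm/dt = −Q_out · m/V(t).
dm/m = −Q_out dt/(V₀ − 9.5000 t); integrating gives ln(m/m₀) = −(Q_out/(Q_in−Q_out)) ln(V/V₀).
m = m₀ (V₀/V)^(Q_out/(Q_in−Q_out)) = 73.7 × (817/582.35)^(-6.0737) = 9.4277 mg.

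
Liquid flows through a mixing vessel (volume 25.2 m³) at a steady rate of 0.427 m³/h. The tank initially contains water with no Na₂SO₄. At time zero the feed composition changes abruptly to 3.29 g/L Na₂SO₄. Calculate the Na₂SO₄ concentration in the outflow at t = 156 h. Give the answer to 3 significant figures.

Transient balance on the dissolved component: V dC/dt = Q(C_in − C).
Rewrite as dC/dt + C/τ = C_in/τ, τ = V/Q = 59.016 h.
This is linear first-order; C(t) = C_in + (C₀ − C_in) e^(−t/τ).
C(156) = 3.29 + (0 − 3.29)·e^(−156/59.016) = 3.29 + (-3.2900)·0.071124 = 3.0560 g/L.

3.06 g/L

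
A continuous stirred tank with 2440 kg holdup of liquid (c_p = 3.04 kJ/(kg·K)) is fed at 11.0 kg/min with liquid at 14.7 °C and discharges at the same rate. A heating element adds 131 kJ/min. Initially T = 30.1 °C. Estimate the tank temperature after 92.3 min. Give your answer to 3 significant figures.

26.2 °C

Heat balance on the well-mixed liquid: M c_p dT/dt = ṁ c_p (T_in − T) + 131.
τ = M/ṁ = 221.82 min; T_ss = T_in + Q̇/(ṁ c_p) = 14.7 + 131/(11.0·3.04) = 18.617 °C.
Integrating: T(t) = T_ss + (T₀ − T_ss) e^(−t/τ).
T(92.3) = 18.617 + (11.483)·e^(−92.3/221.82) = 18.617 + (11.483)·0.65961 = 26.191 °C.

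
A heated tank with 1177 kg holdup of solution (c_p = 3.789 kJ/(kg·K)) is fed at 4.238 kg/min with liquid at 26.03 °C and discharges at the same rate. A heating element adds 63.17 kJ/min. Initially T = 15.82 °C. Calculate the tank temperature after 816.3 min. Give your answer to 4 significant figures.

Energy balance: M c_p dT/dt = ṁ c_p (T_in − T) + 63.17.
Rearrange: dT/dt = (T_ss − T)/τ with τ = M/ṁ = 277.725 min and T_ss = T_in + Q̇/(ṁ c_p) = 29.9639 °C.
Solution: T(t) = T_ss + (T₀ − T_ss) e^(−t/τ).
T(816.3) = 29.9639 + (-14.1439)·e^(−816.3/277.725) = 29.9639 + (-14.1439)·0.0529062 = 29.2156 °C.

29.22 °C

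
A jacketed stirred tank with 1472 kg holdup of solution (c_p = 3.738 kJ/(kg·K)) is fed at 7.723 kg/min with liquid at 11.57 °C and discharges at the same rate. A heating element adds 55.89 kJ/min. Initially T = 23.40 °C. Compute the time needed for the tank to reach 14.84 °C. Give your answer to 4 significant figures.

M c_p dT/dt = ṁ c_p (T_in − T) + Q̇.
τ = M/ṁ = 190.600 min; T_ss = T_in + Q̇/(ṁ c_p) = 13.5060 °C.
T(t) = T_ss + (T₀ − T_ss) e^(−t/τ). Set T = 14.84:
e^(−t/τ) = (14.84 − 13.5060)/(23.40 − 13.5060) = 0.134828
t = −190.600 · ln(0.134828) = 381.915 min.

381.9 min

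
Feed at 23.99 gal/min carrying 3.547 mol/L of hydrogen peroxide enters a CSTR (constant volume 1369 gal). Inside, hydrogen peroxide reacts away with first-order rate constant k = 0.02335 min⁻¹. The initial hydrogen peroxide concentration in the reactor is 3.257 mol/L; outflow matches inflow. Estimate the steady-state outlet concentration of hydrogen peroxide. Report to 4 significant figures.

V dC/dt = Q(C_in − C) − k V C.
At steady state: 0 = Q C_in − (Q + kV) C_ss, so C_ss = Q C_in/(Q + kV).
C_ss = 23.99·3.547/(23.99 + 0.02335·1369) = 85.0925/55.9561 = 1.52070 mol/L.

1.521 mol/L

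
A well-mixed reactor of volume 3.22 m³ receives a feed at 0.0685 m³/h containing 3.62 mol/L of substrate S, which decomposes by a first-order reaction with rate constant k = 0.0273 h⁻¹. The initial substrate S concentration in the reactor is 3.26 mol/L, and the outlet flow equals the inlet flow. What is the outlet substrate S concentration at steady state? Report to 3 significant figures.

1.59 mol/L

Accumulation = in − out − consumed: V dC/dt = Q C_in − Q C − k V C.
Steady state (dC/dt = 0): C_ss = Q C_in/(Q + kV) = C_in/(1 + kV/Q).
C_ss = 0.0685·3.62/(0.0685 + 0.0273·3.22) = 0.24797/0.15641 = 1.5854 mol/L.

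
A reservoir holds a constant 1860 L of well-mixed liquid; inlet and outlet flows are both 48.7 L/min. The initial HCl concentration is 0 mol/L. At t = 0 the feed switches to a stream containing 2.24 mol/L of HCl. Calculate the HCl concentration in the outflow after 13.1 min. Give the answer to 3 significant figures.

Species balance on the tank: V dC/dt = Q(C_in − C).
Rewrite as dC/dt + C/τ = C_in/τ, τ = V/Q = 38.193 min.
This is linear first-order; C(t) = C_in + (C₀ − C_in) e^(−t/τ).
C(13.1) = 2.24 + (0 − 2.24)·e^(−13.1/38.193) = 2.24 + (-2.2400)·0.70964 = 0.65040 mol/L.

0.650 mol/L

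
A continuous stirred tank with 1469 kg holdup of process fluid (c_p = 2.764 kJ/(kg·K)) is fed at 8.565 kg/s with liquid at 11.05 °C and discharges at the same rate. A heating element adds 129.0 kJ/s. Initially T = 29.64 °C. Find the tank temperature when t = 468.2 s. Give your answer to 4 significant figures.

M c_p dT/dt = ṁ c_p (T_in − T) + Q̇.
τ = M/ṁ = 171.512 s; T_ss = T_in + Q̇/(ṁ c_p) = 11.05 + 129.0/(8.565·2.764) = 16.4991 °C.
T approaches T_ss exponentially: T(t) = T_ss + (T₀ − T_ss) e^(−t/τ).
T(468.2) = 16.4991 + (13.1409)·e^(−468.2/171.512) = 16.4991 + (13.1409)·0.0652298 = 17.3563 °C.

17.36 °C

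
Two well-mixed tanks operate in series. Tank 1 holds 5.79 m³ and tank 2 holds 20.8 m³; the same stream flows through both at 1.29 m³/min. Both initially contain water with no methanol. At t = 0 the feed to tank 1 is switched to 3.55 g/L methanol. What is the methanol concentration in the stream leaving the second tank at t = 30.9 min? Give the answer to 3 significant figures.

2.83 g/L

Each tank obeys Vᵢ dCᵢ/dt = Q(Cᵢ₋₁ − Cᵢ), so τᵢ = Vᵢ/Q.
τ₁ = 5.79/1.29 = 4.4884 min; τ₂ = 20.8/1.29 = 16.124 min.
Solving the cascade with C₁(0)=C₂(0)=0 gives C₂(t) = C_in[1 − (τ₁ e^(−t/τ₁) − τ₂ e^(−t/τ₂))/(τ₁ − τ₂)].
At t = 30.9: e^(−t/τ₁) = 0.0010236, e^(−t/τ₂) = 0.14714.
C₂ = 3.55·[1 − (4.4884·0.0010236 − 16.124·0.14714)/(-11.636)] = 3.55·0.79650 = 2.8276 g/L.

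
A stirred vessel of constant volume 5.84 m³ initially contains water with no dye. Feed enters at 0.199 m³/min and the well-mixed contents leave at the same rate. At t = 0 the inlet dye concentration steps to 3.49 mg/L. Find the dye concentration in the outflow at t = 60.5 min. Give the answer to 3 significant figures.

3.05 mg/L

Accumulation = in − out for the solute gives V dC/dt = Q(C_in − C).
Time constant τ = V/Q = 5.84/0.199 = 29.347 min.
Solution: C(t) = C_in + (C₀ − C_in) e^(−t/τ).
C(60.5) = 3.49 + (0 − 3.49)·e^(−60.5/29.347) = 3.49 + (-3.4900)·0.12726 = 3.0459 mg/L.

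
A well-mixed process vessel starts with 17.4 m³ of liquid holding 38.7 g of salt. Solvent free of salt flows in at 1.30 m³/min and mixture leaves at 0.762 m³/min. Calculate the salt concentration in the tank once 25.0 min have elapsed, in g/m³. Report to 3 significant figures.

0.557 g/m³

Total volume: dV/dt = Q_in − Q_out = 0.53800 m³/min, so V(t) = 17.4 + 0.53800 t and V(25.0) = 30.850 m³.
No salt enters, so dm/dt = −Q_out · (m/V).
Separate: dm/m = −Q_out dt/V(t) ⇒ ln(m/m₀) = −(Q_out/(Q_in−Q_out)) ln(V/V₀).
m = m₀ (V₀/V)^(Q_out/(Q_in−Q_out)) = 38.7 × (17.4/30.850)^(1.4164) = 17.197 g.
C = m/V = 17.197/30.850 = 0.55744 g/m³.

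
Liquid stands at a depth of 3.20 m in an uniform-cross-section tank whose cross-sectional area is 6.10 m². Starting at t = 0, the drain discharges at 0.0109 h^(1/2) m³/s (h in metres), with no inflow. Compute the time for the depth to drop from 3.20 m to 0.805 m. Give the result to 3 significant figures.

Accumulation of liquid (constant cross-section A): A dh/dt = −0.0109 √h.
Separate and integrate: 2(√h − √h₀) = −(0.0109/A) t.
t = 2A(√h₀ − √h)/0.0109 = 2·6.10·(√3.20 − √0.805)/0.0109
  = 12.200 × (1.7889 − 0.89722) / 0.0109 = 997.98 s.

998 s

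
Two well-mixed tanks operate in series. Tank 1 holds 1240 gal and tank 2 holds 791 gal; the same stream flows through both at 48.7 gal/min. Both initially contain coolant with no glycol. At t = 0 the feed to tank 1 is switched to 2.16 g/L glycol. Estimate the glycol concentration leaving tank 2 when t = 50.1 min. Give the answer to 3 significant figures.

1.50 g/L

Time constants: τᵢ = Vᵢ/Q for each well-mixed tank.
τ₁ = 1240/48.7 = 25.462 min; τ₂ = 791/48.7 = 16.242 min.
Tank 1: C₁ = C_in(1 − e^(−t/τ₁)). Tank 2 (τ₁ ≠ τ₂): C₂ = C_in[1 − (τ₁ e^(−t/τ₁) − τ₂ e^(−t/τ₂))/(τ₁ − τ₂)].
At t = 50.1: e^(−t/τ₁) = 0.13979, e^(−t/τ₂) = 0.045751.
C₂ = 2.16·[1 − (25.462·0.13979 − 16.242·0.045751)/(9.2197)] = 2.16·0.69455 = 1.5002 g/L.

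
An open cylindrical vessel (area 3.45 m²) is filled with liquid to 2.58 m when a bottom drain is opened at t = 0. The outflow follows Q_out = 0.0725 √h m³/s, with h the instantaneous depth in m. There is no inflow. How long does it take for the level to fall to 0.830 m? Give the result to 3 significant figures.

66.2 s

Mass balance (ρ constant): A dh/dt = −0.0725 √h.
This is separable: 2 d(√h)/dt = −0.0725/A, so √h = √h₀ − (0.0725/(2A)) t.
t = 2A(√h₀ − √h)/0.0725 = 2·3.45·(√2.58 − √0.830)/0.0725
  = 6.9000 × (1.6062 − 0.91104) / 0.0725 = 66.163 s.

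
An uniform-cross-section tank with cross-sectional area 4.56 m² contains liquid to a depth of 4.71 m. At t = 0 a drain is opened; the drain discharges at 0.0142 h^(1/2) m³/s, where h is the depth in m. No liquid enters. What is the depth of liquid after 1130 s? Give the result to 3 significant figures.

A dh/dt = −Q_out = −0.0142 √h.
This is separable: 2 d(√h)/dt = −0.0142/A, so √h = √h₀ − (0.0142/(2A)) t.
√h = √4.71 − 0.0142·1130/(2·4.56) = 2.1703 − 1.7594 = 0.41082.
h = 0.41082² = 0.16878 m.

0.169 m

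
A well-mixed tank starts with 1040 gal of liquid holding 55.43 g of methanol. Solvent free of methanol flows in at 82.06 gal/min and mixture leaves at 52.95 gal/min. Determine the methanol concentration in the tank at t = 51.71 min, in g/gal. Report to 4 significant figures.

0.004275 g/gal

Total volume: dV/dt = Q_in − Q_out = 29.1100 gal/min, so V(t) = 1040 + 29.1100 t and V(51.71) = 2545.28 gal.
Species balance (pure solvent in): dm/dt = −Q_out · m/V(t).
Separate: dm/m = −Q_out dt/V(t) ⇒ ln(m/m₀) = −(Q_out/(Q_in−Q_out)) ln(V/V₀).
m = m₀ (V₀/V)^(Q_out/(Q_in−Q_out)) = 55.43 × (1040/2545.28)^(1.81896) = 10.8820 g.
C = m/V = 10.8820/2545.28 = 0.00427539 g/gal.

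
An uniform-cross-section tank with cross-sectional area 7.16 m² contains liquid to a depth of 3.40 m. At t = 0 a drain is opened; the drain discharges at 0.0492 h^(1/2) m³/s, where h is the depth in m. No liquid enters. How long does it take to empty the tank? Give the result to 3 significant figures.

537 s

With no inflow, A dh/dt = −0.0492 √h.
This is separable: 2 d(√h)/dt = −0.0492/A, so √h = √h₀ − (0.0492/(2A)) t.
Set h = 0: 2√h₀ = (0.0492/A) t_empty ⇒ t_empty = 2A√h₀/0.0492.
t_empty = 2·7.16·√3.40/0.0492 = 14.320·1.8439/0.0492 = 536.68 s.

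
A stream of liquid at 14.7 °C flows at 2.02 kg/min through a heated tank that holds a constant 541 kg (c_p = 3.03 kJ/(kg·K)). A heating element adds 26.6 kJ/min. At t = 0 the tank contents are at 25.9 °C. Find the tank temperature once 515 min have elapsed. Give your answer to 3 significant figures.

20.0 °C

M c_p dT/dt = ṁ c_p (T_in − T) + Q̇.
τ = M/ṁ = 267.82 min; T_ss = T_in + Q̇/(ṁ c_p) = 14.7 + 26.6/(2.02·3.03) = 19.046 °C.
This is linear first-order; T(t) = T_ss + (T₀ − T_ss) e^(−t/τ).
T(515) = 19.046 + (6.8540)·e^(−515/267.82) = 19.046 + (6.8540)·0.14618 = 20.048 °C.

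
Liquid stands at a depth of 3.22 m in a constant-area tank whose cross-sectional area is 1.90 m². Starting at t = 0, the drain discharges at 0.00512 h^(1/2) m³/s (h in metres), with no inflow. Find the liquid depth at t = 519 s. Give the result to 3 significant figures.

Unsteady balance on liquid volume: A dh/dt = −0.00512 √h.
This is separable: 2 d(√h)/dt = −0.00512/A, so √h = √h₀ − (0.00512/(2A)) t.
√h = √3.22 − 0.00512·519/(2·1.90) = 1.7944 − 0.69928 = 1.0952.
h = 1.0952² = 1.1994 m.

1.20 m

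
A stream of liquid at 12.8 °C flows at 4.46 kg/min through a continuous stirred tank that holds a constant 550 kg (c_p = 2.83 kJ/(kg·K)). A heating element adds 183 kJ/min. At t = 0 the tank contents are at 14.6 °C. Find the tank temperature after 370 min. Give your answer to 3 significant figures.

Unsteady energy balance on the tank contents: M c_p dT/dt = ṁ c_p (T_in − T) + 183.
τ = M/ṁ = 123.32 min; T_ss = T_in + Q̇/(ṁ c_p) = 12.8 + 183/(4.46·2.83) = 27.299 °C.
This is linear first-order; T(t) = T_ss + (T₀ − T_ss) e^(−t/τ).
T(370) = 27.299 + (-12.699)·e^(−370/123.32) = 27.299 + (-12.699)·0.049769 = 26.667 °C.

26.7 °C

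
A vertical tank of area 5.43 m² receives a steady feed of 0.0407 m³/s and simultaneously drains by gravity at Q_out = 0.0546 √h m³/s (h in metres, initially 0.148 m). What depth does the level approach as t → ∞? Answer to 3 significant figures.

Mass balance (ρ constant): A dh/dt = Q_in − 0.0546 √h. At steady state dh/dt = 0:
Q_in = 0.0546 √h_ss ⇒ √h_ss = 0.0407/0.0546 = 0.74542.
h_ss = 0.74542² = 0.55565 m. (Since h₀ = 0.148 m < h_ss, the level will rise toward this value.)

0.556 m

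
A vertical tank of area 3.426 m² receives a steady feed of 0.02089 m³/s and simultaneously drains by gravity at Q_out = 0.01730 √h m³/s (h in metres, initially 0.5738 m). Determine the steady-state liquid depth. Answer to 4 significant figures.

1.458 m

Volume balance on the tank: A dh/dt = Q_in − 0.01730 √h. At steady state dh/dt = 0:
Q_in = 0.01730 √h_ss ⇒ √h_ss = 0.02089/0.01730 = 1.20751.
h_ss = 1.20751² = 1.45809 m. (Since h₀ = 0.5738 m < h_ss, the level will rise toward this value.)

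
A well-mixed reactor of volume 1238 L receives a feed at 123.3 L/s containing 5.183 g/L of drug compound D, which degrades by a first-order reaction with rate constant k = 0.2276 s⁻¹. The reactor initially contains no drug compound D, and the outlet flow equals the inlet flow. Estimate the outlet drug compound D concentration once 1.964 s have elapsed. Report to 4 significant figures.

0.7479 g/L

V dC/dt = Q(C_in − C) − k V C.
This is linear with rate a = Q/V + k = 0.327196 s⁻¹.
C_ss = Q C_in/(Q + kV) = 1.57767 g/L; C(t) = C_ss + (C₀ − C_ss) e^(−a t).
C(1.964) = 1.57767 + (-1.57767)·e^(−0.327196·1.964) = 1.57767 + (-1.57767)·0.525916 = 0.747946 g/L.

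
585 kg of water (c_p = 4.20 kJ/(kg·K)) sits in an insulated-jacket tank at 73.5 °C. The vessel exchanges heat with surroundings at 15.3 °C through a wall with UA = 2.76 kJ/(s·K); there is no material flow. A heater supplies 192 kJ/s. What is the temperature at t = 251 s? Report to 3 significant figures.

Unsteady energy balance on the tank contents: M c_p dT/dt = −UA(T − T_amb) + Q̇.
dT/dt = (T_ss − T)/τ with T_ss = T_amb + Q̇/UA = 15.3 + 192/2.76 = 84.865 °C, τ = M c_p/UA = 585·4.20/2.76 = 890.22 s.
Solution: T(t) = T_ss + (T₀ − T_ss) e^(−t/τ).
T(251) = 84.865 + (-11.365)·0.75431 = 76.292 °C.

76.3 °C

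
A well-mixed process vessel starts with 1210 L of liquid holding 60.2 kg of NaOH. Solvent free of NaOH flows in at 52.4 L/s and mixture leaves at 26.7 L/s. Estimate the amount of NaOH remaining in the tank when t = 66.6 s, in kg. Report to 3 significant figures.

24.1 kg

Let m(t) be the amount of NaOH. Volume: V(t) = V₀ + (Q_in − Q_out) t = 1210 + 25.700 t; V(66.6) = 2921.6 L.
Solute balance: dm/dt = 0 − Q_out C = −Q_out m/V(t).
Separate: dm/m = −Q_out dt/V(t) ⇒ ln(m/m₀) = −(Q_out/(Q_in−Q_out)) ln(V/V₀).
m = m₀ (V₀/V)^(Q_out/(Q_in−Q_out)) = 60.2 × (1210/2921.6)^(1.0389) = 24.091 kg.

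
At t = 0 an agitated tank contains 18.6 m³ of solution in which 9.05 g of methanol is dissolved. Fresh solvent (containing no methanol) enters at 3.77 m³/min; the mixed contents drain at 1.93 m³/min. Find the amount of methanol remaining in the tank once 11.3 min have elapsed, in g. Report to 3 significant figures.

Total volume: dV/dt = Q_in − Q_out = 1.8400 m³/min, so V(t) = 18.6 + 1.8400 t and V(11.3) = 39.392 m³.
No methanol enters, so dm/dt = −Q_out · (m/V).
Separate: dm/m = −Q_out dt/V(t) ⇒ ln(m/m₀) = −(Q_out/(Q_in−Q_out)) ln(V/V₀).
m = m₀ (V₀/V)^(Q_out/(Q_in−Q_out)) = 9.05 × (18.6/39.392)^(1.0489) = 4.1192 g.

4.12 g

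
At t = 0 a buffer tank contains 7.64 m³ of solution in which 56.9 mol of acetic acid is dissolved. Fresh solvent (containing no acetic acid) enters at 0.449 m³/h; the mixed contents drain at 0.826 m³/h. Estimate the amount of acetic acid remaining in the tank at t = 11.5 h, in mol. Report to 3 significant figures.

Let m(t) be the amount of acetic acid. Volume: V(t) = V₀ + (Q_in − Q_out) t = 7.64 − 0.37700 t; V(11.5) = 3.3045 m³.
Solute balance: dm/dt = 0 − Q_out C = −Q_out m/V(t).
Separate: dm/m = −Q_out dt/V(t) ⇒ ln(m/m₀) = −(Q_out/(Q_in−Q_out)) ln(V/V₀).
m = m₀ (V₀/V)^(Q_out/(Q_in−Q_out)) = 56.9 × (7.64/3.3045)^(-2.1910) = 9.0703 mol.

9.07 mol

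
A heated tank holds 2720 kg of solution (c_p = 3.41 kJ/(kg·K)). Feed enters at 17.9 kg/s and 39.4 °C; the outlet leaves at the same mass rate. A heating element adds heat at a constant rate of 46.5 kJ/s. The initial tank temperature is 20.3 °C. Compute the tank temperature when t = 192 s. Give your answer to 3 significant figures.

34.5 °C

M c_p dT/dt = ṁ c_p (T_in − T) + Q̇.
Rearrange: dT/dt = (T_ss − T)/τ with τ = M/ṁ = 151.96 s and T_ss = T_in + Q̇/(ṁ c_p) = 40.162 °C.
Integrating: T(t) = T_ss + (T₀ − T_ss) e^(−t/τ).
T(192) = 40.162 + (-19.862)·e^(−192/151.96) = 40.162 + (-19.862)·0.28265 = 34.548 °C.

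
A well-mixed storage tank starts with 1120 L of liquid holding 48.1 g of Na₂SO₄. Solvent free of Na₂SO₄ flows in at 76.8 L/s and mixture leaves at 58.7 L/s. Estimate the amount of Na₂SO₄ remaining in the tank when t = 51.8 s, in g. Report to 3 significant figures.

Total volume: dV/dt = Q_in − Q_out = 18.100 L/s, so V(t) = 1120 + 18.100 t and V(51.8) = 2057.6 L.
No Na₂SO₄ enters, so dm/dt = −Q_out · (m/V).
Separate: dm/m = −Q_out dt/V(t) ⇒ ln(m/m₀) = −(Q_out/(Q_in−Q_out)) ln(V/V₀).
m = m₀ (V₀/V)^(Q_out/(Q_in−Q_out)) = 48.1 × (1120/2057.6)^(3.2431) = 6.6914 g.

6.69 g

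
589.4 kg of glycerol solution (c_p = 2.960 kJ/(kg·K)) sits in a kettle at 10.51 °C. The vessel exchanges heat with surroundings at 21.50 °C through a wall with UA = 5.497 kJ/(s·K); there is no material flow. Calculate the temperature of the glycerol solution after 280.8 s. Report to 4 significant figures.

Lumped-capacitance energy balance: M c_p dT/dt = UA(T_amb − T).
dT/dt = (T_ss − T)/τ with T_ss = T_amb = 21.5000 °C, τ = M c_p/UA = 589.4·2.960/5.497 = 317.377 s.
Solution: T(t) = T_ss + (T₀ − T_ss) e^(−t/τ).
T(280.8) = 21.5000 + (-10.9900)·0.412817 = 16.9631 °C.

16.96 °C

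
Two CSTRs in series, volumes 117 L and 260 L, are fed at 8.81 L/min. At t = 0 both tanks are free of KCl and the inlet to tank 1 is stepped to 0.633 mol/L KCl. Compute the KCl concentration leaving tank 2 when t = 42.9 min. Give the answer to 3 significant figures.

Each tank obeys Vᵢ dCᵢ/dt = Q(Cᵢ₋₁ − Cᵢ), so τᵢ = Vᵢ/Q.
τ₁ = 117/8.81 = 13.280 min; τ₂ = 260/8.81 = 29.512 min.
Solving the cascade with C₁(0)=C₂(0)=0 gives C₂(t) = C_in[1 − (τ₁ e^(−t/τ₁) − τ₂ e^(−t/τ₂))/(τ₁ − τ₂)].
At t = 42.9: e^(−t/τ₁) = 0.039544, e^(−t/τ₂) = 0.23372.
C₂ = 0.633·[1 − (13.280·0.039544 − 29.512·0.23372)/(-16.232)] = 0.633·0.60742 = 0.38449 mol/L.

0.384 mol/L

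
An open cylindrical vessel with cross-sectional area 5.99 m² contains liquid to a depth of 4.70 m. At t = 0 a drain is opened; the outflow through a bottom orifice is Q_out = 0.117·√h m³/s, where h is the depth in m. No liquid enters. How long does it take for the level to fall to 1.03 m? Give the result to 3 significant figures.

A dh/dt = −Q_out = −0.117 √h.
This is separable: 2 d(√h)/dt = −0.117/A, so √h = √h₀ − (0.117/(2A)) t.
t = 2A(√h₀ − √h)/0.117 = 2·5.99·(√4.70 − √1.03)/0.117
  = 11.980 × (2.1679 − 1.0149) / 0.117 = 118.07 s.

118 s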